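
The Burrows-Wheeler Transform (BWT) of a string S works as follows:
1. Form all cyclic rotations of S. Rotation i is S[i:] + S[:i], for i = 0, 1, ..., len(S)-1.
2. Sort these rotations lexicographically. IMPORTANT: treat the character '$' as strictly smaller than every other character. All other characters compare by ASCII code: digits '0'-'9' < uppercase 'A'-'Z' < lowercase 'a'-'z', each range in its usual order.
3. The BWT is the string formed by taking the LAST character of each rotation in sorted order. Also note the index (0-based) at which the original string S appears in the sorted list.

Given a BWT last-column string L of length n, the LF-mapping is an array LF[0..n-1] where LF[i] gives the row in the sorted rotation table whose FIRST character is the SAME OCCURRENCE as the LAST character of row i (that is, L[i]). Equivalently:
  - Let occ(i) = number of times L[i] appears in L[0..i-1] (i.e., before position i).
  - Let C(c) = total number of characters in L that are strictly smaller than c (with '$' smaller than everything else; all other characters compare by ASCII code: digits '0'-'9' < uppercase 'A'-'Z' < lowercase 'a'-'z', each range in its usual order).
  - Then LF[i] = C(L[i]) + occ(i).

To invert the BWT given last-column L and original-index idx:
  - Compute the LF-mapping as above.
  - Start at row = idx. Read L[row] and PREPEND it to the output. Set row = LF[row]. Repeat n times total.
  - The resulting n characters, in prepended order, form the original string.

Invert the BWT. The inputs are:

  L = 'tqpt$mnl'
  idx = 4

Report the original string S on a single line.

Answer: pmqltnt$

Derivation:
LF mapping: 6 5 4 7 0 2 3 1
Walk LF starting at row 4, prepending L[row]:
  step 1: row=4, L[4]='$', prepend. Next row=LF[4]=0
  step 2: row=0, L[0]='t', prepend. Next row=LF[0]=6
  step 3: row=6, L[6]='n', prepend. Next row=LF[6]=3
  step 4: row=3, L[3]='t', prepend. Next row=LF[3]=7
  step 5: row=7, L[7]='l', prepend. Next row=LF[7]=1
  step 6: row=1, L[1]='q', prepend. Next row=LF[1]=5
  step 7: row=5, L[5]='m', prepend. Next row=LF[5]=2
  step 8: row=2, L[2]='p', prepend. Next row=LF[2]=4
Reversed output: pmqltnt$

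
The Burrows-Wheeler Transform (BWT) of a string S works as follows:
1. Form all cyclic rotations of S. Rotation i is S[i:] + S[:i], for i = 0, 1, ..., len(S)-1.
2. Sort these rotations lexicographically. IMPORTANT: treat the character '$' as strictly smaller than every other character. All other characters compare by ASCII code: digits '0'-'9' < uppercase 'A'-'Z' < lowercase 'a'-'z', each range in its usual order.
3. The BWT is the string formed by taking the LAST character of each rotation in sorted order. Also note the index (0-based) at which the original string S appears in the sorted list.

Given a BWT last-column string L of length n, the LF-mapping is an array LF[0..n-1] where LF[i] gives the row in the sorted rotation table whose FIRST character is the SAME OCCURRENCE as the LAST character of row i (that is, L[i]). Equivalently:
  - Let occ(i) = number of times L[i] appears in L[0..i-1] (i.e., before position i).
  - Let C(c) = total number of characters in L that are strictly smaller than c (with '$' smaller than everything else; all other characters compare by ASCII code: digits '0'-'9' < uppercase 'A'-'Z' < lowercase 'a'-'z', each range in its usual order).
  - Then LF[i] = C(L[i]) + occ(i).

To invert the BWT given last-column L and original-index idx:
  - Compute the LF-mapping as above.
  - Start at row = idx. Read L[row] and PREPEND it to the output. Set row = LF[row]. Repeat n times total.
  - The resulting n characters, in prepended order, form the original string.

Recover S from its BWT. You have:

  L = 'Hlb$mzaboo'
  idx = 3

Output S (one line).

LF mapping: 1 5 3 0 6 9 2 4 7 8
Walk LF starting at row 3, prepending L[row]:
  step 1: row=3, L[3]='$', prepend. Next row=LF[3]=0
  step 2: row=0, L[0]='H', prepend. Next row=LF[0]=1
  step 3: row=1, L[1]='l', prepend. Next row=LF[1]=5
  step 4: row=5, L[5]='z', prepend. Next row=LF[5]=9
  step 5: row=9, L[9]='o', prepend. Next row=LF[9]=8
  step 6: row=8, L[8]='o', prepend. Next row=LF[8]=7
  step 7: row=7, L[7]='b', prepend. Next row=LF[7]=4
  step 8: row=4, L[4]='m', prepend. Next row=LF[4]=6
  step 9: row=6, L[6]='a', prepend. Next row=LF[6]=2
  step 10: row=2, L[2]='b', prepend. Next row=LF[2]=3
Reversed output: bamboozlH$

Answer: bamboozlH$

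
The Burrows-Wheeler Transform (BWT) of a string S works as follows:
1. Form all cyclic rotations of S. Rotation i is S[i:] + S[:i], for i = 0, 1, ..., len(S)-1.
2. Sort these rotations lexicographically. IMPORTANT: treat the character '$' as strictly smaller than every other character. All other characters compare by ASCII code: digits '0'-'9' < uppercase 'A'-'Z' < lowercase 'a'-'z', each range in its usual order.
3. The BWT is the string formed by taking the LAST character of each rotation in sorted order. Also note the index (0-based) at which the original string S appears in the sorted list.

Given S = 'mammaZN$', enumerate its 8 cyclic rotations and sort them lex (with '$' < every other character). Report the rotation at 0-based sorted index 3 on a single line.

Answer: aZN$mamm

Derivation:
All 8 rotations (rotation i = S[i:]+S[:i]):
  rot[0] = mammaZN$
  rot[1] = ammaZN$m
  rot[2] = mmaZN$ma
  rot[3] = maZN$mam
  rot[4] = aZN$mamm
  rot[5] = ZN$mamma
  rot[6] = N$mammaZ
  rot[7] = $mammaZN
Sorted (with $ < everything):
  sorted[0] = $mammaZN
  sorted[1] = N$mammaZ
  sorted[2] = ZN$mamma
  sorted[3] = aZN$mamm
  sorted[4] = ammaZN$m
  sorted[5] = maZN$mam
  sorted[6] = mammaZN$
  sorted[7] = mmaZN$ma
sorted[3] = aZN$mamm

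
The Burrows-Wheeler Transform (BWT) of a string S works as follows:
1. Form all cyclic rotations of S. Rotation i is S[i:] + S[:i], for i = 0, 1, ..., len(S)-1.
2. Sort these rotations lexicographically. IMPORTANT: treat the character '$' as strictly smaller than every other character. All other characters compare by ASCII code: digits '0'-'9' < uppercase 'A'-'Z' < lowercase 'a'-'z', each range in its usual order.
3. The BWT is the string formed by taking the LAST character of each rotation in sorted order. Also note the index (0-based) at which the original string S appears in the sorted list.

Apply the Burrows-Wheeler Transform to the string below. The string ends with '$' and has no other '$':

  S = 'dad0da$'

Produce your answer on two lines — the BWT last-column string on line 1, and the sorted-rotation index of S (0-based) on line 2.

Answer: addda0$
6

Derivation:
All 7 rotations (rotation i = S[i:]+S[:i]):
  rot[0] = dad0da$
  rot[1] = ad0da$d
  rot[2] = d0da$da
  rot[3] = 0da$dad
  rot[4] = da$dad0
  rot[5] = a$dad0d
  rot[6] = $dad0da
Sorted (with $ < everything):
  sorted[0] = $dad0da  (last char: 'a')
  sorted[1] = 0da$dad  (last char: 'd')
  sorted[2] = a$dad0d  (last char: 'd')
  sorted[3] = ad0da$d  (last char: 'd')
  sorted[4] = d0da$da  (last char: 'a')
  sorted[5] = da$dad0  (last char: '0')
  sorted[6] = dad0da$  (last char: '$')
Last column: addda0$
Original string S is at sorted index 6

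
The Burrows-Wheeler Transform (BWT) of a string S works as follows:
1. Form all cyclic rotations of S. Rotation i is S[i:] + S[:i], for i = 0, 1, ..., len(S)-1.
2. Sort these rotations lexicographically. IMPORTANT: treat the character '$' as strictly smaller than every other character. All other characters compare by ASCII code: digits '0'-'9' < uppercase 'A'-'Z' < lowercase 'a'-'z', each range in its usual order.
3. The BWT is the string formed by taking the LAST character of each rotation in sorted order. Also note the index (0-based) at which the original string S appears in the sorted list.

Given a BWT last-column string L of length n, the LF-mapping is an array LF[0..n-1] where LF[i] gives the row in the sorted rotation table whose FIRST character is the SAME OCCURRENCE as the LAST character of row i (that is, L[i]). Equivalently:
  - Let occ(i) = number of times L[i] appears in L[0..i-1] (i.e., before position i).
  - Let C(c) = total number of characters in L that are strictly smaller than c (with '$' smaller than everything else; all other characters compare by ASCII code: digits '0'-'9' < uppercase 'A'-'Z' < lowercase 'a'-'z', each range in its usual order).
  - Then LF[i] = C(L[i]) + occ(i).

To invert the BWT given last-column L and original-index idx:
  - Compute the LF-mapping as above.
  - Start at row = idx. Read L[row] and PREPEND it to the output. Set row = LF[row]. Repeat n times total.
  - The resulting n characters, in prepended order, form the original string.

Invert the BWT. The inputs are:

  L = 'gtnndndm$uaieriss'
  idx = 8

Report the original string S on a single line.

Answer: misunderstanding$

Derivation:
LF mapping: 5 15 9 10 2 11 3 8 0 16 1 6 4 12 7 13 14
Walk LF starting at row 8, prepending L[row]:
  step 1: row=8, L[8]='$', prepend. Next row=LF[8]=0
  step 2: row=0, L[0]='g', prepend. Next row=LF[0]=5
  step 3: row=5, L[5]='n', prepend. Next row=LF[5]=11
  step 4: row=11, L[11]='i', prepend. Next row=LF[11]=6
  step 5: row=6, L[6]='d', prepend. Next row=LF[6]=3
  step 6: row=3, L[3]='n', prepend. Next row=LF[3]=10
  step 7: row=10, L[10]='a', prepend. Next row=LF[10]=1
  step 8: row=1, L[1]='t', prepend. Next row=LF[1]=15
  step 9: row=15, L[15]='s', prepend. Next row=LF[15]=13
  step 10: row=13, L[13]='r', prepend. Next row=LF[13]=12
  step 11: row=12, L[12]='e', prepend. Next row=LF[12]=4
  step 12: row=4, L[4]='d', prepend. Next row=LF[4]=2
  step 13: row=2, L[2]='n', prepend. Next row=LF[2]=9
  step 14: row=9, L[9]='u', prepend. Next row=LF[9]=16
  step 15: row=16, L[16]='s', prepend. Next row=LF[16]=14
  step 16: row=14, L[14]='i', prepend. Next row=LF[14]=7
  step 17: row=7, L[7]='m', prepend. Next row=LF[7]=8
Reversed output: misunderstanding$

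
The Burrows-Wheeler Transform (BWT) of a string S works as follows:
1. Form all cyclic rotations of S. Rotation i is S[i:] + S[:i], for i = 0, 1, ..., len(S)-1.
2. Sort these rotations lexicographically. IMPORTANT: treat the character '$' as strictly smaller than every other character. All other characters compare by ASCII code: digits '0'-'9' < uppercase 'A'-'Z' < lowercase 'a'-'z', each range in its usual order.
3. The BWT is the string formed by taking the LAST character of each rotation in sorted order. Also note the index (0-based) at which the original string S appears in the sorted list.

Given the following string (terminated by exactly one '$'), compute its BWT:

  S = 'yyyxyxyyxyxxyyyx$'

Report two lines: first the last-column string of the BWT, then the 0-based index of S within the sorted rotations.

Answer: xyyyyyxyxyyxyxyx$
16

Derivation:
All 17 rotations (rotation i = S[i:]+S[:i]):
  rot[0] = yyyxyxyyxyxxyyyx$
  rot[1] = yyxyxyyxyxxyyyx$y
  rot[2] = yxyxyyxyxxyyyx$yy
  rot[3] = xyxyyxyxxyyyx$yyy
  rot[4] = yxyyxyxxyyyx$yyyx
  rot[5] = xyyxyxxyyyx$yyyxy
  rot[6] = yyxyxxyyyx$yyyxyx
  rot[7] = yxyxxyyyx$yyyxyxy
  rot[8] = xyxxyyyx$yyyxyxyy
  rot[9] = yxxyyyx$yyyxyxyyx
  rot[10] = xxyyyx$yyyxyxyyxy
  rot[11] = xyyyx$yyyxyxyyxyx
  rot[12] = yyyx$yyyxyxyyxyxx
  rot[13] = yyx$yyyxyxyyxyxxy
  rot[14] = yx$yyyxyxyyxyxxyy
  rot[15] = x$yyyxyxyyxyxxyyy
  rot[16] = $yyyxyxyyxyxxyyyx
Sorted (with $ < everything):
  sorted[0] = $yyyxyxyyxyxxyyyx  (last char: 'x')
  sorted[1] = x$yyyxyxyyxyxxyyy  (last char: 'y')
  sorted[2] = xxyyyx$yyyxyxyyxy  (last char: 'y')
  sorted[3] = xyxxyyyx$yyyxyxyy  (last char: 'y')
  sorted[4] = xyxyyxyxxyyyx$yyy  (last char: 'y')
  sorted[5] = xyyxyxxyyyx$yyyxy  (last char: 'y')
  sorted[6] = xyyyx$yyyxyxyyxyx  (last char: 'x')
  sorted[7] = yx$yyyxyxyyxyxxyy  (last char: 'y')
  sorted[8] = yxxyyyx$yyyxyxyyx  (last char: 'x')
  sorted[9] = yxyxxyyyx$yyyxyxy  (last char: 'y')
  sorted[10] = yxyxyyxyxxyyyx$yy  (last char: 'y')
  sorted[11] = yxyyxyxxyyyx$yyyx  (last char: 'x')
  sorted[12] = yyx$yyyxyxyyxyxxy  (last char: 'y')
  sorted[13] = yyxyxxyyyx$yyyxyx  (last char: 'x')
  sorted[14] = yyxyxyyxyxxyyyx$y  (last char: 'y')
  sorted[15] = yyyx$yyyxyxyyxyxx  (last char: 'x')
  sorted[16] = yyyxyxyyxyxxyyyx$  (last char: '$')
Last column: xyyyyyxyxyyxyxyx$
Original string S is at sorted index 16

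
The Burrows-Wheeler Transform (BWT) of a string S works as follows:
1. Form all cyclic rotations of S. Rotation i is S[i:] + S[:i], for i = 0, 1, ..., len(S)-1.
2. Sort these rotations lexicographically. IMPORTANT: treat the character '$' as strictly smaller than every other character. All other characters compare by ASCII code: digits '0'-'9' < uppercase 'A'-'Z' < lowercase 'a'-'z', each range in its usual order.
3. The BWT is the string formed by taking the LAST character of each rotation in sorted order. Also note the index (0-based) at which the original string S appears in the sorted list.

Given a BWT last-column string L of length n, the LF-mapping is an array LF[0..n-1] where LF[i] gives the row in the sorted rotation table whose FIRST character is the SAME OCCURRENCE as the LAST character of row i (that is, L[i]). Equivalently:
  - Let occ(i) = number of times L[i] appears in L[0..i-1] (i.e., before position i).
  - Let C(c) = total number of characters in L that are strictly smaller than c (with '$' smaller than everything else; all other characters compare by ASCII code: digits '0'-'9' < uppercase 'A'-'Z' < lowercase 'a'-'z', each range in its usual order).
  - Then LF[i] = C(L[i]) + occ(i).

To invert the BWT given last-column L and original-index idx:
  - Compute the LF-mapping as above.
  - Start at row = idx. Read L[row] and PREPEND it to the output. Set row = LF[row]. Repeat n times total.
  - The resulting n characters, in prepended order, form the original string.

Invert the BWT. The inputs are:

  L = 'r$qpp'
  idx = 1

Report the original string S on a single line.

Answer: pqpr$

Derivation:
LF mapping: 4 0 3 1 2
Walk LF starting at row 1, prepending L[row]:
  step 1: row=1, L[1]='$', prepend. Next row=LF[1]=0
  step 2: row=0, L[0]='r', prepend. Next row=LF[0]=4
  step 3: row=4, L[4]='p', prepend. Next row=LF[4]=2
  step 4: row=2, L[2]='q', prepend. Next row=LF[2]=3
  step 5: row=3, L[3]='p', prepend. Next row=LF[3]=1
Reversed output: pqpr$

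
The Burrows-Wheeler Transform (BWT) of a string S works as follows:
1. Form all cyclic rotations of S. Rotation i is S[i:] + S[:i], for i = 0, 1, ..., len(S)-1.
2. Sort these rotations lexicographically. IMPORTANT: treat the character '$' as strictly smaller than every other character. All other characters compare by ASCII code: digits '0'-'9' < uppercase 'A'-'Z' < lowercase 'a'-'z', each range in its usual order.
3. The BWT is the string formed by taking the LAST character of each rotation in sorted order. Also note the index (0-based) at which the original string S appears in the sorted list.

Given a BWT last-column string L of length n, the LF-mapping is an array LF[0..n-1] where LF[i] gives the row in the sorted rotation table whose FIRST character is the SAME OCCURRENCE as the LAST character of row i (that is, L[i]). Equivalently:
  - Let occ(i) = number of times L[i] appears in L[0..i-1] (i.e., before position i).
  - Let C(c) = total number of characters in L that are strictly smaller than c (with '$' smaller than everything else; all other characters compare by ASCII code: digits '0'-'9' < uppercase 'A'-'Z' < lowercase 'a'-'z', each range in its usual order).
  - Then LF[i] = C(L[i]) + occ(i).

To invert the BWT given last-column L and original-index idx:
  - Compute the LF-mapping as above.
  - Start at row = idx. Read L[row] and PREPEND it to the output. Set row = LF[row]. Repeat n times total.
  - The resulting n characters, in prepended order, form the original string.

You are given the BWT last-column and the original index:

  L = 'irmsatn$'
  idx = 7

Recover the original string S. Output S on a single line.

LF mapping: 2 5 3 6 1 7 4 0
Walk LF starting at row 7, prepending L[row]:
  step 1: row=7, L[7]='$', prepend. Next row=LF[7]=0
  step 2: row=0, L[0]='i', prepend. Next row=LF[0]=2
  step 3: row=2, L[2]='m', prepend. Next row=LF[2]=3
  step 4: row=3, L[3]='s', prepend. Next row=LF[3]=6
  step 5: row=6, L[6]='n', prepend. Next row=LF[6]=4
  step 6: row=4, L[4]='a', prepend. Next row=LF[4]=1
  step 7: row=1, L[1]='r', prepend. Next row=LF[1]=5
  step 8: row=5, L[5]='t', prepend. Next row=LF[5]=7
Reversed output: transmi$

Answer: transmi$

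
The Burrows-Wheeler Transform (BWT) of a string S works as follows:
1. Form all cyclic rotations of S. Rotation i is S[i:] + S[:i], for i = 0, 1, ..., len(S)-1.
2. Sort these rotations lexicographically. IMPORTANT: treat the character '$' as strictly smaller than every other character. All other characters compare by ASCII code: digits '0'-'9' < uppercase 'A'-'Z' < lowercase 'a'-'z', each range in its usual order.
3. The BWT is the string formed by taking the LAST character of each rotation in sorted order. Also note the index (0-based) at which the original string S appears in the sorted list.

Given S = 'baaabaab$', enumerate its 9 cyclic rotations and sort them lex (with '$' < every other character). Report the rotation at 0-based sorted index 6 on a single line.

Answer: b$baaabaa

Derivation:
All 9 rotations (rotation i = S[i:]+S[:i]):
  rot[0] = baaabaab$
  rot[1] = aaabaab$b
  rot[2] = aabaab$ba
  rot[3] = abaab$baa
  rot[4] = baab$baaa
  rot[5] = aab$baaab
  rot[6] = ab$baaaba
  rot[7] = b$baaabaa
  rot[8] = $baaabaab
Sorted (with $ < everything):
  sorted[0] = $baaabaab
  sorted[1] = aaabaab$b
  sorted[2] = aab$baaab
  sorted[3] = aabaab$ba
  sorted[4] = ab$baaaba
  sorted[5] = abaab$baa
  sorted[6] = b$baaabaa
  sorted[7] = baaabaab$
  sorted[8] = baab$baaa
sorted[6] = b$baaabaa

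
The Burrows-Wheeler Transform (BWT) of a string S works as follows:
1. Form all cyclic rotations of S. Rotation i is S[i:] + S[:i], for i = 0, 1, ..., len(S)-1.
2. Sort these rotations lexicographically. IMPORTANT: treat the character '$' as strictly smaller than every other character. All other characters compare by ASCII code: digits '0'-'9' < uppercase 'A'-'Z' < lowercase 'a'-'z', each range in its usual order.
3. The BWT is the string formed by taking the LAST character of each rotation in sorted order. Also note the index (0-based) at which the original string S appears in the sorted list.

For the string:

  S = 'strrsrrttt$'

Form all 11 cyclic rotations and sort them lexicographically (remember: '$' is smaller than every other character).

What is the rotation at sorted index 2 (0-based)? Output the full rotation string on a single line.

Answer: rrttt$strrs

Derivation:
All 11 rotations (rotation i = S[i:]+S[:i]):
  rot[0] = strrsrrttt$
  rot[1] = trrsrrttt$s
  rot[2] = rrsrrttt$st
  rot[3] = rsrrttt$str
  rot[4] = srrttt$strr
  rot[5] = rrttt$strrs
  rot[6] = rttt$strrsr
  rot[7] = ttt$strrsrr
  rot[8] = tt$strrsrrt
  rot[9] = t$strrsrrtt
  rot[10] = $strrsrrttt
Sorted (with $ < everything):
  sorted[0] = $strrsrrttt
  sorted[1] = rrsrrttt$st
  sorted[2] = rrttt$strrs
  sorted[3] = rsrrttt$str
  sorted[4] = rttt$strrsr
  sorted[5] = srrttt$strr
  sorted[6] = strrsrrttt$
  sorted[7] = t$strrsrrtt
  sorted[8] = trrsrrttt$s
  sorted[9] = tt$strrsrrt
  sorted[10] = ttt$strrsrr
sorted[2] = rrttt$strrs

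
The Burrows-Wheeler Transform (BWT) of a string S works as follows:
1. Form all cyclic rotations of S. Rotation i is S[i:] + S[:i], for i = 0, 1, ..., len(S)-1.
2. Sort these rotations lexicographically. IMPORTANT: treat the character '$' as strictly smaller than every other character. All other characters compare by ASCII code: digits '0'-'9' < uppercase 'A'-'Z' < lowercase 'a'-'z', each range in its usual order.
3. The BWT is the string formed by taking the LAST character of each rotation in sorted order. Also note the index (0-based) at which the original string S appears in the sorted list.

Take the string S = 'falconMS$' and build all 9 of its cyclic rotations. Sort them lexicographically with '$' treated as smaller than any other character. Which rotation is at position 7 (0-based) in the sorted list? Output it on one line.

Answer: nMS$falco

Derivation:
All 9 rotations (rotation i = S[i:]+S[:i]):
  rot[0] = falconMS$
  rot[1] = alconMS$f
  rot[2] = lconMS$fa
  rot[3] = conMS$fal
  rot[4] = onMS$falc
  rot[5] = nMS$falco
  rot[6] = MS$falcon
  rot[7] = S$falconM
  rot[8] = $falconMS
Sorted (with $ < everything):
  sorted[0] = $falconMS
  sorted[1] = MS$falcon
  sorted[2] = S$falconM
  sorted[3] = alconMS$f
  sorted[4] = conMS$fal
  sorted[5] = falconMS$
  sorted[6] = lconMS$fa
  sorted[7] = nMS$falco
  sorted[8] = onMS$falc
sorted[7] = nMS$falco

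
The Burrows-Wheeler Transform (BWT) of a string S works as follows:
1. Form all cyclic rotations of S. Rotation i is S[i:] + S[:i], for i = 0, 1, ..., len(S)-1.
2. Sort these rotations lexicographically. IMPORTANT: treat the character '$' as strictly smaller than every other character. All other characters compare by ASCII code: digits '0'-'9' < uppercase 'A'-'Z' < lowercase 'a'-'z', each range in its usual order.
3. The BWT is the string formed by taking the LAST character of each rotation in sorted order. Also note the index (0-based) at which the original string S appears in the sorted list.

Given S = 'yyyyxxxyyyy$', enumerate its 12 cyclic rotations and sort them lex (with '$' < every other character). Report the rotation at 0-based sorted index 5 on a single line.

Answer: yxxxyyyy$yyy

Derivation:
All 12 rotations (rotation i = S[i:]+S[:i]):
  rot[0] = yyyyxxxyyyy$
  rot[1] = yyyxxxyyyy$y
  rot[2] = yyxxxyyyy$yy
  rot[3] = yxxxyyyy$yyy
  rot[4] = xxxyyyy$yyyy
  rot[5] = xxyyyy$yyyyx
  rot[6] = xyyyy$yyyyxx
  rot[7] = yyyy$yyyyxxx
  rot[8] = yyy$yyyyxxxy
  rot[9] = yy$yyyyxxxyy
  rot[10] = y$yyyyxxxyyy
  rot[11] = $yyyyxxxyyyy
Sorted (with $ < everything):
  sorted[0] = $yyyyxxxyyyy
  sorted[1] = xxxyyyy$yyyy
  sorted[2] = xxyyyy$yyyyx
  sorted[3] = xyyyy$yyyyxx
  sorted[4] = y$yyyyxxxyyy
  sorted[5] = yxxxyyyy$yyy
  sorted[6] = yy$yyyyxxxyy
  sorted[7] = yyxxxyyyy$yy
  sorted[8] = yyy$yyyyxxxy
  sorted[9] = yyyxxxyyyy$y
  sorted[10] = yyyy$yyyyxxx
  sorted[11] = yyyyxxxyyyy$
sorted[5] = yxxxyyyy$yyy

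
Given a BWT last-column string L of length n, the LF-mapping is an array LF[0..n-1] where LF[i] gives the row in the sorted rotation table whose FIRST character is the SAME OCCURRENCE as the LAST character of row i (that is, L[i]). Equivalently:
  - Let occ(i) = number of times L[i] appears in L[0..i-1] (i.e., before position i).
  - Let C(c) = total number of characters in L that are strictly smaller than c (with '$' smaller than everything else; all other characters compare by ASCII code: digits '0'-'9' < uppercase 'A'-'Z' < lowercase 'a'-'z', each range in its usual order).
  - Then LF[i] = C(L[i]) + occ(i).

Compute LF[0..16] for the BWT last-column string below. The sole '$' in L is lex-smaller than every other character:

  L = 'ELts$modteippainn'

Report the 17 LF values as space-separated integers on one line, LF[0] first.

Answer: 1 2 15 14 0 8 11 4 16 5 6 12 13 3 7 9 10

Derivation:
Char counts: '$':1, 'E':1, 'L':1, 'a':1, 'd':1, 'e':1, 'i':2, 'm':1, 'n':2, 'o':1, 'p':2, 's':1, 't':2
C (first-col start): C('$')=0, C('E')=1, C('L')=2, C('a')=3, C('d')=4, C('e')=5, C('i')=6, C('m')=8, C('n')=9, C('o')=11, C('p')=12, C('s')=14, C('t')=15
L[0]='E': occ=0, LF[0]=C('E')+0=1+0=1
L[1]='L': occ=0, LF[1]=C('L')+0=2+0=2
L[2]='t': occ=0, LF[2]=C('t')+0=15+0=15
L[3]='s': occ=0, LF[3]=C('s')+0=14+0=14
L[4]='$': occ=0, LF[4]=C('$')+0=0+0=0
L[5]='m': occ=0, LF[5]=C('m')+0=8+0=8
L[6]='o': occ=0, LF[6]=C('o')+0=11+0=11
L[7]='d': occ=0, LF[7]=C('d')+0=4+0=4
L[8]='t': occ=1, LF[8]=C('t')+1=15+1=16
L[9]='e': occ=0, LF[9]=C('e')+0=5+0=5
L[10]='i': occ=0, LF[10]=C('i')+0=6+0=6
L[11]='p': occ=0, LF[11]=C('p')+0=12+0=12
L[12]='p': occ=1, LF[12]=C('p')+1=12+1=13
L[13]='a': occ=0, LF[13]=C('a')+0=3+0=3
L[14]='i': occ=1, LF[14]=C('i')+1=6+1=7
L[15]='n': occ=0, LF[15]=C('n')+0=9+0=9
L[16]='n': occ=1, LF[16]=C('n')+1=9+1=10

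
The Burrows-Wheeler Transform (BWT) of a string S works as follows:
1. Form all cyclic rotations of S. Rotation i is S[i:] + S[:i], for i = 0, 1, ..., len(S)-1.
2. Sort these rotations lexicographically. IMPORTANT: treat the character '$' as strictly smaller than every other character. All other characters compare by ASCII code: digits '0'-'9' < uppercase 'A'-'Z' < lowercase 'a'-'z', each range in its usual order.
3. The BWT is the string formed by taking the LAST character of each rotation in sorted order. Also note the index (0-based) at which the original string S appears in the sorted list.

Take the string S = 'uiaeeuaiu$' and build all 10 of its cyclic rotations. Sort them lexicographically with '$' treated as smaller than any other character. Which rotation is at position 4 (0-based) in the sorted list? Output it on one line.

All 10 rotations (rotation i = S[i:]+S[:i]):
  rot[0] = uiaeeuaiu$
  rot[1] = iaeeuaiu$u
  rot[2] = aeeuaiu$ui
  rot[3] = eeuaiu$uia
  rot[4] = euaiu$uiae
  rot[5] = uaiu$uiaee
  rot[6] = aiu$uiaeeu
  rot[7] = iu$uiaeeua
  rot[8] = u$uiaeeuai
  rot[9] = $uiaeeuaiu
Sorted (with $ < everything):
  sorted[0] = $uiaeeuaiu
  sorted[1] = aeeuaiu$ui
  sorted[2] = aiu$uiaeeu
  sorted[3] = eeuaiu$uia
  sorted[4] = euaiu$uiae
  sorted[5] = iaeeuaiu$u
  sorted[6] = iu$uiaeeua
  sorted[7] = u$uiaeeuai
  sorted[8] = uaiu$uiaee
  sorted[9] = uiaeeuaiu$
sorted[4] = euaiu$uiae

Answer: euaiu$uiae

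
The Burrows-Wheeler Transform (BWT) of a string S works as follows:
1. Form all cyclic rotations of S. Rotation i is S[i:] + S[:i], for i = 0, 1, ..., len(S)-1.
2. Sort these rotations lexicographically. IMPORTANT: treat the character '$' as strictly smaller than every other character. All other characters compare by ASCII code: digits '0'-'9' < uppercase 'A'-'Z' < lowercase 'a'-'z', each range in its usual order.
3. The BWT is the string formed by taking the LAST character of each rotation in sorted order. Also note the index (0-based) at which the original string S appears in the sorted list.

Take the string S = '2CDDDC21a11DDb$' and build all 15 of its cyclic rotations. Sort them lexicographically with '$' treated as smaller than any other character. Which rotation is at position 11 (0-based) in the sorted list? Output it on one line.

Answer: DDb$2CDDDC21a11

Derivation:
All 15 rotations (rotation i = S[i:]+S[:i]):
  rot[0] = 2CDDDC21a11DDb$
  rot[1] = CDDDC21a11DDb$2
  rot[2] = DDDC21a11DDb$2C
  rot[3] = DDC21a11DDb$2CD
  rot[4] = DC21a11DDb$2CDD
  rot[5] = C21a11DDb$2CDDD
  rot[6] = 21a11DDb$2CDDDC
  rot[7] = 1a11DDb$2CDDDC2
  rot[8] = a11DDb$2CDDDC21
  rot[9] = 11DDb$2CDDDC21a
  rot[10] = 1DDb$2CDDDC21a1
  rot[11] = DDb$2CDDDC21a11
  rot[12] = Db$2CDDDC21a11D
  rot[13] = b$2CDDDC21a11DD
  rot[14] = $2CDDDC21a11DDb
Sorted (with $ < everything):
  sorted[0] = $2CDDDC21a11DDb
  sorted[1] = 11DDb$2CDDDC21a
  sorted[2] = 1DDb$2CDDDC21a1
  sorted[3] = 1a11DDb$2CDDDC2
  sorted[4] = 21a11DDb$2CDDDC
  sorted[5] = 2CDDDC21a11DDb$
  sorted[6] = C21a11DDb$2CDDD
  sorted[7] = CDDDC21a11DDb$2
  sorted[8] = DC21a11DDb$2CDD
  sorted[9] = DDC21a11DDb$2CD
  sorted[10] = DDDC21a11DDb$2C
  sorted[11] = DDb$2CDDDC21a11
  sorted[12] = Db$2CDDDC21a11D
  sorted[13] = a11DDb$2CDDDC21
  sorted[14] = b$2CDDDC21a11DD
sorted[11] = DDb$2CDDDC21a11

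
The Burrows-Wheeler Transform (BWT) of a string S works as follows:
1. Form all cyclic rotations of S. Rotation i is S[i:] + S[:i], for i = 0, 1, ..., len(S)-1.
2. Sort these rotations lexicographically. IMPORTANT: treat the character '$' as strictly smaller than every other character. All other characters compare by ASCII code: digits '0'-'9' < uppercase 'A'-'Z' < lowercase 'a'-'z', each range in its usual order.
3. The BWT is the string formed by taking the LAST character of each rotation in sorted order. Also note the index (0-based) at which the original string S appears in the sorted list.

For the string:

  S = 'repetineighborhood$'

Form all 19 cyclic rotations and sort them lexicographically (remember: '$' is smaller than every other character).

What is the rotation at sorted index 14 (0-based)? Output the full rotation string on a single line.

Answer: orhood$repetineighb

Derivation:
All 19 rotations (rotation i = S[i:]+S[:i]):
  rot[0] = repetineighborhood$
  rot[1] = epetineighborhood$r
  rot[2] = petineighborhood$re
  rot[3] = etineighborhood$rep
  rot[4] = tineighborhood$repe
  rot[5] = ineighborhood$repet
  rot[6] = neighborhood$repeti
  rot[7] = eighborhood$repetin
  rot[8] = ighborhood$repetine
  rot[9] = ghborhood$repetinei
  rot[10] = hborhood$repetineig
  rot[11] = borhood$repetineigh
  rot[12] = orhood$repetineighb
  rot[13] = rhood$repetineighbo
  rot[14] = hood$repetineighbor
  rot[15] = ood$repetineighborh
  rot[16] = od$repetineighborho
  rot[17] = d$repetineighborhoo
  rot[18] = $repetineighborhood
Sorted (with $ < everything):
  sorted[0] = $repetineighborhood
  sorted[1] = borhood$repetineigh
  sorted[2] = d$repetineighborhoo
  sorted[3] = eighborhood$repetin
  sorted[4] = epetineighborhood$r
  sorted[5] = etineighborhood$rep
  sorted[6] = ghborhood$repetinei
  sorted[7] = hborhood$repetineig
  sorted[8] = hood$repetineighbor
  sorted[9] = ighborhood$repetine
  sorted[10] = ineighborhood$repet
  sorted[11] = neighborhood$repeti
  sorted[12] = od$repetineighborho
  sorted[13] = ood$repetineighborh
  sorted[14] = orhood$repetineighb
  sorted[15] = petineighborhood$re
  sorted[16] = repetineighborhood$
  sorted[17] = rhood$repetineighbo
  sorted[18] = tineighborhood$repe
sorted[14] = orhood$repetineighb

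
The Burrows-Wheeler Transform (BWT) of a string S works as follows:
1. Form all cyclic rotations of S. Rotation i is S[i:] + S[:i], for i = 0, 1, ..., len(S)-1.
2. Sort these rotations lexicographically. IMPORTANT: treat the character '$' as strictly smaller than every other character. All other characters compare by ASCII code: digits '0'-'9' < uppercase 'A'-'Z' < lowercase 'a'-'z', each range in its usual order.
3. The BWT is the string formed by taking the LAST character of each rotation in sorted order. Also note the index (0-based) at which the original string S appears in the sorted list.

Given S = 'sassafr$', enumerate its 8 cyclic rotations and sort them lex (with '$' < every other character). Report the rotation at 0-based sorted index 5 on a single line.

All 8 rotations (rotation i = S[i:]+S[:i]):
  rot[0] = sassafr$
  rot[1] = assafr$s
  rot[2] = ssafr$sa
  rot[3] = safr$sas
  rot[4] = afr$sass
  rot[5] = fr$sassa
  rot[6] = r$sassaf
  rot[7] = $sassafr
Sorted (with $ < everything):
  sorted[0] = $sassafr
  sorted[1] = afr$sass
  sorted[2] = assafr$s
  sorted[3] = fr$sassa
  sorted[4] = r$sassaf
  sorted[5] = safr$sas
  sorted[6] = sassafr$
  sorted[7] = ssafr$sa
sorted[5] = safr$sas

Answer: safr$sas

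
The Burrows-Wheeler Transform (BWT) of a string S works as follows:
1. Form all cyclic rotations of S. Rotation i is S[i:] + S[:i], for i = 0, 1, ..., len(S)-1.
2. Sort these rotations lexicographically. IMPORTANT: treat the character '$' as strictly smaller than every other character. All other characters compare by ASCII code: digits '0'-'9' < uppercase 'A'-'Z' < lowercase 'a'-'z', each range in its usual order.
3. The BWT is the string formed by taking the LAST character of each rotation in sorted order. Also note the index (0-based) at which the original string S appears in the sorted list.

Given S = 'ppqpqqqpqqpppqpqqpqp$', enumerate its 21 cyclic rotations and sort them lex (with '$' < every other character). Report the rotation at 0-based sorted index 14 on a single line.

Answer: qpqqpppqpqqpqp$ppqpqq

Derivation:
All 21 rotations (rotation i = S[i:]+S[:i]):
  rot[0] = ppqpqqqpqqpppqpqqpqp$
  rot[1] = pqpqqqpqqpppqpqqpqp$p
  rot[2] = qpqqqpqqpppqpqqpqp$pp
  rot[3] = pqqqpqqpppqpqqpqp$ppq
  rot[4] = qqqpqqpppqpqqpqp$ppqp
  rot[5] = qqpqqpppqpqqpqp$ppqpq
  rot[6] = qpqqpppqpqqpqp$ppqpqq
  rot[7] = pqqpppqpqqpqp$ppqpqqq
  rot[8] = qqpppqpqqpqp$ppqpqqqp
  rot[9] = qpppqpqqpqp$ppqpqqqpq
  rot[10] = pppqpqqpqp$ppqpqqqpqq
  rot[11] = ppqpqqpqp$ppqpqqqpqqp
  rot[12] = pqpqqpqp$ppqpqqqpqqpp
  rot[13] = qpqqpqp$ppqpqqqpqqppp
  rot[14] = pqqpqp$ppqpqqqpqqpppq
  rot[15] = qqpqp$ppqpqqqpqqpppqp
  rot[16] = qpqp$ppqpqqqpqqpppqpq
  rot[17] = pqp$ppqpqqqpqqpppqpqq
  rot[18] = qp$ppqpqqqpqqpppqpqqp
  rot[19] = p$ppqpqqqpqqpppqpqqpq
  rot[20] = $ppqpqqqpqqpppqpqqpqp
Sorted (with $ < everything):
  sorted[0] = $ppqpqqqpqqpppqpqqpqp
  sorted[1] = p$ppqpqqqpqqpppqpqqpq
  sorted[2] = pppqpqqpqp$ppqpqqqpqq
  sorted[3] = ppqpqqpqp$ppqpqqqpqqp
  sorted[4] = ppqpqqqpqqpppqpqqpqp$
  sorted[5] = pqp$ppqpqqqpqqpppqpqq
  sorted[6] = pqpqqpqp$ppqpqqqpqqpp
  sorted[7] = pqpqqqpqqpppqpqqpqp$p
  sorted[8] = pqqpppqpqqpqp$ppqpqqq
  sorted[9] = pqqpqp$ppqpqqqpqqpppq
  sorted[10] = pqqqpqqpppqpqqpqp$ppq
  sorted[11] = qp$ppqpqqqpqqpppqpqqp
  sorted[12] = qpppqpqqpqp$ppqpqqqpq
  sorted[13] = qpqp$ppqpqqqpqqpppqpq
  sorted[14] = qpqqpppqpqqpqp$ppqpqq
  sorted[15] = qpqqpqp$ppqpqqqpqqppp
  sorted[16] = qpqqqpqqpppqpqqpqp$pp
  sorted[17] = qqpppqpqqpqp$ppqpqqqp
  sorted[18] = qqpqp$ppqpqqqpqqpppqp
  sorted[19] = qqpqqpppqpqqpqp$ppqpq
  sorted[20] = qqqpqqpppqpqqpqp$ppqp
sorted[14] = qpqqpppqpqqpqp$ppqpqq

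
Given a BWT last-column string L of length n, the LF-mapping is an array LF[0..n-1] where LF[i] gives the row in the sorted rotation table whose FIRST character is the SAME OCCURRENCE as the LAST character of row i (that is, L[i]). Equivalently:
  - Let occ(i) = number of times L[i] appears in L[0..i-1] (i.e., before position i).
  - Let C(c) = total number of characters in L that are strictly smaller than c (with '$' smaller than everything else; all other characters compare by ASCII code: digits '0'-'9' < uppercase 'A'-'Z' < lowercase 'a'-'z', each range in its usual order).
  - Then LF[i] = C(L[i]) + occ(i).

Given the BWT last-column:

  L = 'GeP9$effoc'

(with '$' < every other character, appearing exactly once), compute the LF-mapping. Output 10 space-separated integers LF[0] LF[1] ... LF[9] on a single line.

Char counts: '$':1, '9':1, 'G':1, 'P':1, 'c':1, 'e':2, 'f':2, 'o':1
C (first-col start): C('$')=0, C('9')=1, C('G')=2, C('P')=3, C('c')=4, C('e')=5, C('f')=7, C('o')=9
L[0]='G': occ=0, LF[0]=C('G')+0=2+0=2
L[1]='e': occ=0, LF[1]=C('e')+0=5+0=5
L[2]='P': occ=0, LF[2]=C('P')+0=3+0=3
L[3]='9': occ=0, LF[3]=C('9')+0=1+0=1
L[4]='$': occ=0, LF[4]=C('$')+0=0+0=0
L[5]='e': occ=1, LF[5]=C('e')+1=5+1=6
L[6]='f': occ=0, LF[6]=C('f')+0=7+0=7
L[7]='f': occ=1, LF[7]=C('f')+1=7+1=8
L[8]='o': occ=0, LF[8]=C('o')+0=9+0=9
L[9]='c': occ=0, LF[9]=C('c')+0=4+0=4

Answer: 2 5 3 1 0 6 7 8 9 4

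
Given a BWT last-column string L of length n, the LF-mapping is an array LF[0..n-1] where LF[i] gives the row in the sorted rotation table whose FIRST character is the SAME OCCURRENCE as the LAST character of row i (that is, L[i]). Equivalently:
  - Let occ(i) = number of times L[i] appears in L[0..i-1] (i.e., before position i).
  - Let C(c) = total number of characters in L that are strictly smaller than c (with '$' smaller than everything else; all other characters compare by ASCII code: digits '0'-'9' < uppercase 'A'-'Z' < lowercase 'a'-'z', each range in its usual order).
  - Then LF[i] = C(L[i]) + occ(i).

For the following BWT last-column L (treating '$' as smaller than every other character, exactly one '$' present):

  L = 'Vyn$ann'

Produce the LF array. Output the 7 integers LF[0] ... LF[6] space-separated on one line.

Char counts: '$':1, 'V':1, 'a':1, 'n':3, 'y':1
C (first-col start): C('$')=0, C('V')=1, C('a')=2, C('n')=3, C('y')=6
L[0]='V': occ=0, LF[0]=C('V')+0=1+0=1
L[1]='y': occ=0, LF[1]=C('y')+0=6+0=6
L[2]='n': occ=0, LF[2]=C('n')+0=3+0=3
L[3]='$': occ=0, LF[3]=C('$')+0=0+0=0
L[4]='a': occ=0, LF[4]=C('a')+0=2+0=2
L[5]='n': occ=1, LF[5]=C('n')+1=3+1=4
L[6]='n': occ=2, LF[6]=C('n')+2=3+2=5

Answer: 1 6 3 0 2 4 5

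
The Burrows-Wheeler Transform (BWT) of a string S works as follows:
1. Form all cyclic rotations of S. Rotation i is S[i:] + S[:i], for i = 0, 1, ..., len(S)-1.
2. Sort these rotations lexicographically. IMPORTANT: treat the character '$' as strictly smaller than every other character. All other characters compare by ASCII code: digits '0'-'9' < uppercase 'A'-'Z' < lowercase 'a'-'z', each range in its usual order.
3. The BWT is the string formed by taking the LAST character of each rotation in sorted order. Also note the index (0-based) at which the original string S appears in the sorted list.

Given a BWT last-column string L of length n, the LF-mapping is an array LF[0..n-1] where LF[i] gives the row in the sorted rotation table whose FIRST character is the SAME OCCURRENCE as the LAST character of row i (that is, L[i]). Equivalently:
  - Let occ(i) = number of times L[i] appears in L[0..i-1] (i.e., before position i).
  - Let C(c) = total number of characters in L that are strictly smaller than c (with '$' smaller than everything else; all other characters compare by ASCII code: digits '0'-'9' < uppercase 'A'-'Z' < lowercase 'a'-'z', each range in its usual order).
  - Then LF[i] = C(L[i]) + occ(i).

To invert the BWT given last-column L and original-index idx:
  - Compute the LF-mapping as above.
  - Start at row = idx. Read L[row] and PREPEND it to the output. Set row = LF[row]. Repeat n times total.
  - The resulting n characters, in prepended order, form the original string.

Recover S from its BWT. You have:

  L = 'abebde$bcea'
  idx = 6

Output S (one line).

LF mapping: 1 3 8 4 7 9 0 5 6 10 2
Walk LF starting at row 6, prepending L[row]:
  step 1: row=6, L[6]='$', prepend. Next row=LF[6]=0
  step 2: row=0, L[0]='a', prepend. Next row=LF[0]=1
  step 3: row=1, L[1]='b', prepend. Next row=LF[1]=3
  step 4: row=3, L[3]='b', prepend. Next row=LF[3]=4
  step 5: row=4, L[4]='d', prepend. Next row=LF[4]=7
  step 6: row=7, L[7]='b', prepend. Next row=LF[7]=5
  step 7: row=5, L[5]='e', prepend. Next row=LF[5]=9
  step 8: row=9, L[9]='e', prepend. Next row=LF[9]=10
  step 9: row=10, L[10]='a', prepend. Next row=LF[10]=2
  step 10: row=2, L[2]='e', prepend. Next row=LF[2]=8
  step 11: row=8, L[8]='c', prepend. Next row=LF[8]=6
Reversed output: ceaeebdbba$

Answer: ceaeebdbba$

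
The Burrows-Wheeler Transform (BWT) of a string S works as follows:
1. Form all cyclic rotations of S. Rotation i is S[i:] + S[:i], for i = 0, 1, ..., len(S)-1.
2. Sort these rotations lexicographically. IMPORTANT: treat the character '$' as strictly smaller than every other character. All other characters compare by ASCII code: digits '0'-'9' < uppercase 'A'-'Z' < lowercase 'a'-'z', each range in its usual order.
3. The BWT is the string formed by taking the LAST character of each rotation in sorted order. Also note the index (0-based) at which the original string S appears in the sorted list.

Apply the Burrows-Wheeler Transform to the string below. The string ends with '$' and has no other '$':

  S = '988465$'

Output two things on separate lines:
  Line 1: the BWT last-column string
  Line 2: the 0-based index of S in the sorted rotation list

Answer: 586489$
6

Derivation:
All 7 rotations (rotation i = S[i:]+S[:i]):
  rot[0] = 988465$
  rot[1] = 88465$9
  rot[2] = 8465$98
  rot[3] = 465$988
  rot[4] = 65$9884
  rot[5] = 5$98846
  rot[6] = $988465
Sorted (with $ < everything):
  sorted[0] = $988465  (last char: '5')
  sorted[1] = 465$988  (last char: '8')
  sorted[2] = 5$98846  (last char: '6')
  sorted[3] = 65$9884  (last char: '4')
  sorted[4] = 8465$98  (last char: '8')
  sorted[5] = 88465$9  (last char: '9')
  sorted[6] = 988465$  (last char: '$')
Last column: 586489$
Original string S is at sorted index 6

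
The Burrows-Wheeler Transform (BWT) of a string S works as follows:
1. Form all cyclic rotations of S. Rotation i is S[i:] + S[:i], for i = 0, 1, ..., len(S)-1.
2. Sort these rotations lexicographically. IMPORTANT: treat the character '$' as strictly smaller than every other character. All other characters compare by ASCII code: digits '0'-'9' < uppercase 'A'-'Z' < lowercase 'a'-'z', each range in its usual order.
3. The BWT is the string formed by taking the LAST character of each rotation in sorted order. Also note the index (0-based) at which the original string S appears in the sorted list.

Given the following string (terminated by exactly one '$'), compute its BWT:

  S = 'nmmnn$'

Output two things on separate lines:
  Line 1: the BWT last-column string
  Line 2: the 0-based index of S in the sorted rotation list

All 6 rotations (rotation i = S[i:]+S[:i]):
  rot[0] = nmmnn$
  rot[1] = mmnn$n
  rot[2] = mnn$nm
  rot[3] = nn$nmm
  rot[4] = n$nmmn
  rot[5] = $nmmnn
Sorted (with $ < everything):
  sorted[0] = $nmmnn  (last char: 'n')
  sorted[1] = mmnn$n  (last char: 'n')
  sorted[2] = mnn$nm  (last char: 'm')
  sorted[3] = n$nmmn  (last char: 'n')
  sorted[4] = nmmnn$  (last char: '$')
  sorted[5] = nn$nmm  (last char: 'm')
Last column: nnmn$m
Original string S is at sorted index 4

Answer: nnmn$m
4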